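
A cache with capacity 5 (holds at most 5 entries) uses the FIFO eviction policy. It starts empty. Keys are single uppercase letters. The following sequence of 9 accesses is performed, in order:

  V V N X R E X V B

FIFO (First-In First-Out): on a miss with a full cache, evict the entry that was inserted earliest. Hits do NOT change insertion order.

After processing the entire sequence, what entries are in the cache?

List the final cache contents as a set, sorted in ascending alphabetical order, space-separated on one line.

Answer: B E N R X

Derivation:
FIFO simulation (capacity=5):
  1. access V: MISS. Cache (old->new): [V]
  2. access V: HIT. Cache (old->new): [V]
  3. access N: MISS. Cache (old->new): [V N]
  4. access X: MISS. Cache (old->new): [V N X]
  5. access R: MISS. Cache (old->new): [V N X R]
  6. access E: MISS. Cache (old->new): [V N X R E]
  7. access X: HIT. Cache (old->new): [V N X R E]
  8. access V: HIT. Cache (old->new): [V N X R E]
  9. access B: MISS, evict V. Cache (old->new): [N X R E B]
Total: 3 hits, 6 misses, 1 evictions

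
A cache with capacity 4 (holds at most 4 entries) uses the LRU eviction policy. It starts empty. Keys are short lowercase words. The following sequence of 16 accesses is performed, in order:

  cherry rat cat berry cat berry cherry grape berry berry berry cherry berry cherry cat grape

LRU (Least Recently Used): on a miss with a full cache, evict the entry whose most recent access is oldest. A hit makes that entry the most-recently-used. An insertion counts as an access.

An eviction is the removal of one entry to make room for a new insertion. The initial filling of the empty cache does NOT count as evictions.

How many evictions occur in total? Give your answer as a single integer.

Answer: 1

Derivation:
LRU simulation (capacity=4):
  1. access cherry: MISS. Cache (LRU->MRU): [cherry]
  2. access rat: MISS. Cache (LRU->MRU): [cherry rat]
  3. access cat: MISS. Cache (LRU->MRU): [cherry rat cat]
  4. access berry: MISS. Cache (LRU->MRU): [cherry rat cat berry]
  5. access cat: HIT. Cache (LRU->MRU): [cherry rat berry cat]
  6. access berry: HIT. Cache (LRU->MRU): [cherry rat cat berry]
  7. access cherry: HIT. Cache (LRU->MRU): [rat cat berry cherry]
  8. access grape: MISS, evict rat. Cache (LRU->MRU): [cat berry cherry grape]
  9. access berry: HIT. Cache (LRU->MRU): [cat cherry grape berry]
  10. access berry: HIT. Cache (LRU->MRU): [cat cherry grape berry]
  11. access berry: HIT. Cache (LRU->MRU): [cat cherry grape berry]
  12. access cherry: HIT. Cache (LRU->MRU): [cat grape berry cherry]
  13. access berry: HIT. Cache (LRU->MRU): [cat grape cherry berry]
  14. access cherry: HIT. Cache (LRU->MRU): [cat grape berry cherry]
  15. access cat: HIT. Cache (LRU->MRU): [grape berry cherry cat]
  16. access grape: HIT. Cache (LRU->MRU): [berry cherry cat grape]
Total: 11 hits, 5 misses, 1 evictions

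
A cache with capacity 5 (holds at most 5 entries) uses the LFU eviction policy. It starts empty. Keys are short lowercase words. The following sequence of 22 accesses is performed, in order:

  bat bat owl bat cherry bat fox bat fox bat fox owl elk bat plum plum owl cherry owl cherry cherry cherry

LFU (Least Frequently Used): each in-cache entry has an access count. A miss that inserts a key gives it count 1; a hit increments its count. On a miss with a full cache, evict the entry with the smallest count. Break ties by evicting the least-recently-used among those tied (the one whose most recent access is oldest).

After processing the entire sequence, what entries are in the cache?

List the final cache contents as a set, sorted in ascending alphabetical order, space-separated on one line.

Answer: bat cherry fox owl plum

Derivation:
LFU simulation (capacity=5):
  1. access bat: MISS. Cache: [bat(c=1)]
  2. access bat: HIT, count now 2. Cache: [bat(c=2)]
  3. access owl: MISS. Cache: [owl(c=1) bat(c=2)]
  4. access bat: HIT, count now 3. Cache: [owl(c=1) bat(c=3)]
  5. access cherry: MISS. Cache: [owl(c=1) cherry(c=1) bat(c=3)]
  6. access bat: HIT, count now 4. Cache: [owl(c=1) cherry(c=1) bat(c=4)]
  7. access fox: MISS. Cache: [owl(c=1) cherry(c=1) fox(c=1) bat(c=4)]
  8. access bat: HIT, count now 5. Cache: [owl(c=1) cherry(c=1) fox(c=1) bat(c=5)]
  9. access fox: HIT, count now 2. Cache: [owl(c=1) cherry(c=1) fox(c=2) bat(c=5)]
  10. access bat: HIT, count now 6. Cache: [owl(c=1) cherry(c=1) fox(c=2) bat(c=6)]
  11. access fox: HIT, count now 3. Cache: [owl(c=1) cherry(c=1) fox(c=3) bat(c=6)]
  12. access owl: HIT, count now 2. Cache: [cherry(c=1) owl(c=2) fox(c=3) bat(c=6)]
  13. access elk: MISS. Cache: [cherry(c=1) elk(c=1) owl(c=2) fox(c=3) bat(c=6)]
  14. access bat: HIT, count now 7. Cache: [cherry(c=1) elk(c=1) owl(c=2) fox(c=3) bat(c=7)]
  15. access plum: MISS, evict cherry(c=1). Cache: [elk(c=1) plum(c=1) owl(c=2) fox(c=3) bat(c=7)]
  16. access plum: HIT, count now 2. Cache: [elk(c=1) owl(c=2) plum(c=2) fox(c=3) bat(c=7)]
  17. access owl: HIT, count now 3. Cache: [elk(c=1) plum(c=2) fox(c=3) owl(c=3) bat(c=7)]
  18. access cherry: MISS, evict elk(c=1). Cache: [cherry(c=1) plum(c=2) fox(c=3) owl(c=3) bat(c=7)]
  19. access owl: HIT, count now 4. Cache: [cherry(c=1) plum(c=2) fox(c=3) owl(c=4) bat(c=7)]
  20. access cherry: HIT, count now 2. Cache: [plum(c=2) cherry(c=2) fox(c=3) owl(c=4) bat(c=7)]
  21. access cherry: HIT, count now 3. Cache: [plum(c=2) fox(c=3) cherry(c=3) owl(c=4) bat(c=7)]
  22. access cherry: HIT, count now 4. Cache: [plum(c=2) fox(c=3) owl(c=4) cherry(c=4) bat(c=7)]
Total: 15 hits, 7 misses, 2 evictions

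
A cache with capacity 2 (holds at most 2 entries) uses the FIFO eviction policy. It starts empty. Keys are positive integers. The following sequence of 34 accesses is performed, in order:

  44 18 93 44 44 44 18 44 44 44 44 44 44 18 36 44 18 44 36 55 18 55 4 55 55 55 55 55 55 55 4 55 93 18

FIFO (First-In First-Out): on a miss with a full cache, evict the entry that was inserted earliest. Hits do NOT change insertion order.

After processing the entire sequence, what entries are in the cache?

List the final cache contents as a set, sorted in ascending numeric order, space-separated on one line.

FIFO simulation (capacity=2):
  1. access 44: MISS. Cache (old->new): [44]
  2. access 18: MISS. Cache (old->new): [44 18]
  3. access 93: MISS, evict 44. Cache (old->new): [18 93]
  4. access 44: MISS, evict 18. Cache (old->new): [93 44]
  5. access 44: HIT. Cache (old->new): [93 44]
  6. access 44: HIT. Cache (old->new): [93 44]
  7. access 18: MISS, evict 93. Cache (old->new): [44 18]
  8. access 44: HIT. Cache (old->new): [44 18]
  9. access 44: HIT. Cache (old->new): [44 18]
  10. access 44: HIT. Cache (old->new): [44 18]
  11. access 44: HIT. Cache (old->new): [44 18]
  12. access 44: HIT. Cache (old->new): [44 18]
  13. access 44: HIT. Cache (old->new): [44 18]
  14. access 18: HIT. Cache (old->new): [44 18]
  15. access 36: MISS, evict 44. Cache (old->new): [18 36]
  16. access 44: MISS, evict 18. Cache (old->new): [36 44]
  17. access 18: MISS, evict 36. Cache (old->new): [44 18]
  18. access 44: HIT. Cache (old->new): [44 18]
  19. access 36: MISS, evict 44. Cache (old->new): [18 36]
  20. access 55: MISS, evict 18. Cache (old->new): [36 55]
  21. access 18: MISS, evict 36. Cache (old->new): [55 18]
  22. access 55: HIT. Cache (old->new): [55 18]
  23. access 4: MISS, evict 55. Cache (old->new): [18 4]
  24. access 55: MISS, evict 18. Cache (old->new): [4 55]
  25. access 55: HIT. Cache (old->new): [4 55]
  26. access 55: HIT. Cache (old->new): [4 55]
  27. access 55: HIT. Cache (old->new): [4 55]
  28. access 55: HIT. Cache (old->new): [4 55]
  29. access 55: HIT. Cache (old->new): [4 55]
  30. access 55: HIT. Cache (old->new): [4 55]
  31. access 4: HIT. Cache (old->new): [4 55]
  32. access 55: HIT. Cache (old->new): [4 55]
  33. access 93: MISS, evict 4. Cache (old->new): [55 93]
  34. access 18: MISS, evict 55. Cache (old->new): [93 18]
Total: 19 hits, 15 misses, 13 evictions

Answer: 18 93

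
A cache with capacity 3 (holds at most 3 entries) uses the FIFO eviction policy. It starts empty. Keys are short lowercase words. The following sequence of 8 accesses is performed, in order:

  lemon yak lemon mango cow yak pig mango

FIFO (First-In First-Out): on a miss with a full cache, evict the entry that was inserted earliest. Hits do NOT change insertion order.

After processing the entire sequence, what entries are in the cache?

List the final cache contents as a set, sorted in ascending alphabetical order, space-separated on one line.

Answer: cow mango pig

Derivation:
FIFO simulation (capacity=3):
  1. access lemon: MISS. Cache (old->new): [lemon]
  2. access yak: MISS. Cache (old->new): [lemon yak]
  3. access lemon: HIT. Cache (old->new): [lemon yak]
  4. access mango: MISS. Cache (old->new): [lemon yak mango]
  5. access cow: MISS, evict lemon. Cache (old->new): [yak mango cow]
  6. access yak: HIT. Cache (old->new): [yak mango cow]
  7. access pig: MISS, evict yak. Cache (old->new): [mango cow pig]
  8. access mango: HIT. Cache (old->new): [mango cow pig]
Total: 3 hits, 5 misses, 2 evictions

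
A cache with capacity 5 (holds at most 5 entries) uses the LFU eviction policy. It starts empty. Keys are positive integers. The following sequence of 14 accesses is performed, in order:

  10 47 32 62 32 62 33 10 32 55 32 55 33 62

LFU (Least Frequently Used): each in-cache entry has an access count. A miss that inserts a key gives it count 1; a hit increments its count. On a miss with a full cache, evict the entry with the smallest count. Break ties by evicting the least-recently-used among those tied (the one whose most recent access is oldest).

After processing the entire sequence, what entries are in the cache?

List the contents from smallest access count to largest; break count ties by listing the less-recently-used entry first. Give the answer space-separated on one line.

Answer: 10 55 33 62 32

Derivation:
LFU simulation (capacity=5):
  1. access 10: MISS. Cache: [10(c=1)]
  2. access 47: MISS. Cache: [10(c=1) 47(c=1)]
  3. access 32: MISS. Cache: [10(c=1) 47(c=1) 32(c=1)]
  4. access 62: MISS. Cache: [10(c=1) 47(c=1) 32(c=1) 62(c=1)]
  5. access 32: HIT, count now 2. Cache: [10(c=1) 47(c=1) 62(c=1) 32(c=2)]
  6. access 62: HIT, count now 2. Cache: [10(c=1) 47(c=1) 32(c=2) 62(c=2)]
  7. access 33: MISS. Cache: [10(c=1) 47(c=1) 33(c=1) 32(c=2) 62(c=2)]
  8. access 10: HIT, count now 2. Cache: [47(c=1) 33(c=1) 32(c=2) 62(c=2) 10(c=2)]
  9. access 32: HIT, count now 3. Cache: [47(c=1) 33(c=1) 62(c=2) 10(c=2) 32(c=3)]
  10. access 55: MISS, evict 47(c=1). Cache: [33(c=1) 55(c=1) 62(c=2) 10(c=2) 32(c=3)]
  11. access 32: HIT, count now 4. Cache: [33(c=1) 55(c=1) 62(c=2) 10(c=2) 32(c=4)]
  12. access 55: HIT, count now 2. Cache: [33(c=1) 62(c=2) 10(c=2) 55(c=2) 32(c=4)]
  13. access 33: HIT, count now 2. Cache: [62(c=2) 10(c=2) 55(c=2) 33(c=2) 32(c=4)]
  14. access 62: HIT, count now 3. Cache: [10(c=2) 55(c=2) 33(c=2) 62(c=3) 32(c=4)]
Total: 8 hits, 6 misses, 1 evictions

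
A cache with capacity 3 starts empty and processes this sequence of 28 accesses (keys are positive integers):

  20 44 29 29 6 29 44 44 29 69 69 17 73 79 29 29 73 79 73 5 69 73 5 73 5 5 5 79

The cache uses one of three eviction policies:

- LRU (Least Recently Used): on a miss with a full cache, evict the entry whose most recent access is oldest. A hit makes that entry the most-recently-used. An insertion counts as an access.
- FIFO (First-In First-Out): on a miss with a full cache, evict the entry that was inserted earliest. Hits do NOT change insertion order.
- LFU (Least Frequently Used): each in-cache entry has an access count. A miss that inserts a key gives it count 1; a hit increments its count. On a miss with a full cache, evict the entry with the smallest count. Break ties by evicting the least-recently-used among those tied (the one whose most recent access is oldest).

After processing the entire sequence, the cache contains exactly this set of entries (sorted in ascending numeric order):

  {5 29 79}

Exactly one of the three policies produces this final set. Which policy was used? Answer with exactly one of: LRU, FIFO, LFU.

Simulating under each policy and comparing final sets:
  LRU: final set = {5 73 79} -> differs
  FIFO: final set = {69 73 79} -> differs
  LFU: final set = {5 29 79} -> MATCHES target
Only LFU produces the target set.

Answer: LFU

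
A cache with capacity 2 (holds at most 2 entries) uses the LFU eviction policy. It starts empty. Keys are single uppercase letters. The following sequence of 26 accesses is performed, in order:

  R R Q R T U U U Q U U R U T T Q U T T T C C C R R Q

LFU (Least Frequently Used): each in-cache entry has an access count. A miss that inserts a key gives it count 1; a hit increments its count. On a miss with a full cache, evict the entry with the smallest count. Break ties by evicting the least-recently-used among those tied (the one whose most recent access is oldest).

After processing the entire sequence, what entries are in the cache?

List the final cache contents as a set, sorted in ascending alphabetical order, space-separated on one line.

Answer: Q U

Derivation:
LFU simulation (capacity=2):
  1. access R: MISS. Cache: [R(c=1)]
  2. access R: HIT, count now 2. Cache: [R(c=2)]
  3. access Q: MISS. Cache: [Q(c=1) R(c=2)]
  4. access R: HIT, count now 3. Cache: [Q(c=1) R(c=3)]
  5. access T: MISS, evict Q(c=1). Cache: [T(c=1) R(c=3)]
  6. access U: MISS, evict T(c=1). Cache: [U(c=1) R(c=3)]
  7. access U: HIT, count now 2. Cache: [U(c=2) R(c=3)]
  8. access U: HIT, count now 3. Cache: [R(c=3) U(c=3)]
  9. access Q: MISS, evict R(c=3). Cache: [Q(c=1) U(c=3)]
  10. access U: HIT, count now 4. Cache: [Q(c=1) U(c=4)]
  11. access U: HIT, count now 5. Cache: [Q(c=1) U(c=5)]
  12. access R: MISS, evict Q(c=1). Cache: [R(c=1) U(c=5)]
  13. access U: HIT, count now 6. Cache: [R(c=1) U(c=6)]
  14. access T: MISS, evict R(c=1). Cache: [T(c=1) U(c=6)]
  15. access T: HIT, count now 2. Cache: [T(c=2) U(c=6)]
  16. access Q: MISS, evict T(c=2). Cache: [Q(c=1) U(c=6)]
  17. access U: HIT, count now 7. Cache: [Q(c=1) U(c=7)]
  18. access T: MISS, evict Q(c=1). Cache: [T(c=1) U(c=7)]
  19. access T: HIT, count now 2. Cache: [T(c=2) U(c=7)]
  20. access T: HIT, count now 3. Cache: [T(c=3) U(c=7)]
  21. access C: MISS, evict T(c=3). Cache: [C(c=1) U(c=7)]
  22. access C: HIT, count now 2. Cache: [C(c=2) U(c=7)]
  23. access C: HIT, count now 3. Cache: [C(c=3) U(c=7)]
  24. access R: MISS, evict C(c=3). Cache: [R(c=1) U(c=7)]
  25. access R: HIT, count now 2. Cache: [R(c=2) U(c=7)]
  26. access Q: MISS, evict R(c=2). Cache: [Q(c=1) U(c=7)]
Total: 14 hits, 12 misses, 10 evictions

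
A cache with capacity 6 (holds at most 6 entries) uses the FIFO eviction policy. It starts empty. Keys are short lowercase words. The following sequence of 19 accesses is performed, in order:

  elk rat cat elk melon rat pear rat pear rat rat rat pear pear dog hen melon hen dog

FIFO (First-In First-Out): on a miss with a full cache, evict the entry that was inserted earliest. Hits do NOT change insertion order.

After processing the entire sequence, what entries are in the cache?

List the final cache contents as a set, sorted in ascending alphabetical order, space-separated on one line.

Answer: cat dog hen melon pear rat

Derivation:
FIFO simulation (capacity=6):
  1. access elk: MISS. Cache (old->new): [elk]
  2. access rat: MISS. Cache (old->new): [elk rat]
  3. access cat: MISS. Cache (old->new): [elk rat cat]
  4. access elk: HIT. Cache (old->new): [elk rat cat]
  5. access melon: MISS. Cache (old->new): [elk rat cat melon]
  6. access rat: HIT. Cache (old->new): [elk rat cat melon]
  7. access pear: MISS. Cache (old->new): [elk rat cat melon pear]
  8. access rat: HIT. Cache (old->new): [elk rat cat melon pear]
  9. access pear: HIT. Cache (old->new): [elk rat cat melon pear]
  10. access rat: HIT. Cache (old->new): [elk rat cat melon pear]
  11. access rat: HIT. Cache (old->new): [elk rat cat melon pear]
  12. access rat: HIT. Cache (old->new): [elk rat cat melon pear]
  13. access pear: HIT. Cache (old->new): [elk rat cat melon pear]
  14. access pear: HIT. Cache (old->new): [elk rat cat melon pear]
  15. access dog: MISS. Cache (old->new): [elk rat cat melon pear dog]
  16. access hen: MISS, evict elk. Cache (old->new): [rat cat melon pear dog hen]
  17. access melon: HIT. Cache (old->new): [rat cat melon pear dog hen]
  18. access hen: HIT. Cache (old->new): [rat cat melon pear dog hen]
  19. access dog: HIT. Cache (old->new): [rat cat melon pear dog hen]
Total: 12 hits, 7 misses, 1 evictions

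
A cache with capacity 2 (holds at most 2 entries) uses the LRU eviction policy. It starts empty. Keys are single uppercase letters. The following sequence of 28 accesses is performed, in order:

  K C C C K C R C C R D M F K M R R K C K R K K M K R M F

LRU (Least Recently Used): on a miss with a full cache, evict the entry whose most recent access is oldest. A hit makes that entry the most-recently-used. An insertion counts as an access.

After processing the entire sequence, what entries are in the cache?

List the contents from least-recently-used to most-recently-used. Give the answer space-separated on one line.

LRU simulation (capacity=2):
  1. access K: MISS. Cache (LRU->MRU): [K]
  2. access C: MISS. Cache (LRU->MRU): [K C]
  3. access C: HIT. Cache (LRU->MRU): [K C]
  4. access C: HIT. Cache (LRU->MRU): [K C]
  5. access K: HIT. Cache (LRU->MRU): [C K]
  6. access C: HIT. Cache (LRU->MRU): [K C]
  7. access R: MISS, evict K. Cache (LRU->MRU): [C R]
  8. access C: HIT. Cache (LRU->MRU): [R C]
  9. access C: HIT. Cache (LRU->MRU): [R C]
  10. access R: HIT. Cache (LRU->MRU): [C R]
  11. access D: MISS, evict C. Cache (LRU->MRU): [R D]
  12. access M: MISS, evict R. Cache (LRU->MRU): [D M]
  13. access F: MISS, evict D. Cache (LRU->MRU): [M F]
  14. access K: MISS, evict M. Cache (LRU->MRU): [F K]
  15. access M: MISS, evict F. Cache (LRU->MRU): [K M]
  16. access R: MISS, evict K. Cache (LRU->MRU): [M R]
  17. access R: HIT. Cache (LRU->MRU): [M R]
  18. access K: MISS, evict M. Cache (LRU->MRU): [R K]
  19. access C: MISS, evict R. Cache (LRU->MRU): [K C]
  20. access K: HIT. Cache (LRU->MRU): [C K]
  21. access R: MISS, evict C. Cache (LRU->MRU): [K R]
  22. access K: HIT. Cache (LRU->MRU): [R K]
  23. access K: HIT. Cache (LRU->MRU): [R K]
  24. access M: MISS, evict R. Cache (LRU->MRU): [K M]
  25. access K: HIT. Cache (LRU->MRU): [M K]
  26. access R: MISS, evict M. Cache (LRU->MRU): [K R]
  27. access M: MISS, evict K. Cache (LRU->MRU): [R M]
  28. access F: MISS, evict R. Cache (LRU->MRU): [M F]
Total: 12 hits, 16 misses, 14 evictions

Answer: M F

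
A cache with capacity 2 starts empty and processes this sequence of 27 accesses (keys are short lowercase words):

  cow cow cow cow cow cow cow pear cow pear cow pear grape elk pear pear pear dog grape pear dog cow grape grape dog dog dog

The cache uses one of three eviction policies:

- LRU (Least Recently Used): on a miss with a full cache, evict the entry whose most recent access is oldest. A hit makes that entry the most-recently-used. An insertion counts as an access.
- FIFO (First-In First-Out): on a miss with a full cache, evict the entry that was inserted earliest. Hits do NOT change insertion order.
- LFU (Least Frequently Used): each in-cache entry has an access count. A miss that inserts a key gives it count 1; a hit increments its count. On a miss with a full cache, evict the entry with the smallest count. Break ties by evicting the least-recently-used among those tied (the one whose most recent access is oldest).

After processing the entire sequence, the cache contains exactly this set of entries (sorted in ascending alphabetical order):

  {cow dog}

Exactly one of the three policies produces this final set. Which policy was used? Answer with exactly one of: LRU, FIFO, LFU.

Answer: LFU

Derivation:
Simulating under each policy and comparing final sets:
  LRU: final set = {dog grape} -> differs
  FIFO: final set = {dog grape} -> differs
  LFU: final set = {cow dog} -> MATCHES target
Only LFU produces the target set.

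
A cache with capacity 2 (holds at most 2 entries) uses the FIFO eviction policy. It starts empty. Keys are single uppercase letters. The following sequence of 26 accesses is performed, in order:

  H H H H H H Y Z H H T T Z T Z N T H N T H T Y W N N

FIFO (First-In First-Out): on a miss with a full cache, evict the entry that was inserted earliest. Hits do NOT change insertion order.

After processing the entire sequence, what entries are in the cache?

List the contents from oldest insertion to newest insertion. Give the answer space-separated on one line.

FIFO simulation (capacity=2):
  1. access H: MISS. Cache (old->new): [H]
  2. access H: HIT. Cache (old->new): [H]
  3. access H: HIT. Cache (old->new): [H]
  4. access H: HIT. Cache (old->new): [H]
  5. access H: HIT. Cache (old->new): [H]
  6. access H: HIT. Cache (old->new): [H]
  7. access Y: MISS. Cache (old->new): [H Y]
  8. access Z: MISS, evict H. Cache (old->new): [Y Z]
  9. access H: MISS, evict Y. Cache (old->new): [Z H]
  10. access H: HIT. Cache (old->new): [Z H]
  11. access T: MISS, evict Z. Cache (old->new): [H T]
  12. access T: HIT. Cache (old->new): [H T]
  13. access Z: MISS, evict H. Cache (old->new): [T Z]
  14. access T: HIT. Cache (old->new): [T Z]
  15. access Z: HIT. Cache (old->new): [T Z]
  16. access N: MISS, evict T. Cache (old->new): [Z N]
  17. access T: MISS, evict Z. Cache (old->new): [N T]
  18. access H: MISS, evict N. Cache (old->new): [T H]
  19. access N: MISS, evict T. Cache (old->new): [H N]
  20. access T: MISS, evict H. Cache (old->new): [N T]
  21. access H: MISS, evict N. Cache (old->new): [T H]
  22. access T: HIT. Cache (old->new): [T H]
  23. access Y: MISS, evict T. Cache (old->new): [H Y]
  24. access W: MISS, evict H. Cache (old->new): [Y W]
  25. access N: MISS, evict Y. Cache (old->new): [W N]
  26. access N: HIT. Cache (old->new): [W N]
Total: 11 hits, 15 misses, 13 evictions

Answer: W N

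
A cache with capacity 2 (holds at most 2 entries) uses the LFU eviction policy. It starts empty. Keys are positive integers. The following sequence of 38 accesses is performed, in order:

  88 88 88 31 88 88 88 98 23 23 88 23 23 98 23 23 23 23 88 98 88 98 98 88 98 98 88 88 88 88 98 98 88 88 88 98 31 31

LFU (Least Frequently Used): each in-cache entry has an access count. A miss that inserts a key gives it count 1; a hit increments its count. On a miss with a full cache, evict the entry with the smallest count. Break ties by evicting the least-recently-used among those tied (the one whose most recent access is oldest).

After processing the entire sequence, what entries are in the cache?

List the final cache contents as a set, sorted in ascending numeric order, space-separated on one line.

Answer: 31 88

Derivation:
LFU simulation (capacity=2):
  1. access 88: MISS. Cache: [88(c=1)]
  2. access 88: HIT, count now 2. Cache: [88(c=2)]
  3. access 88: HIT, count now 3. Cache: [88(c=3)]
  4. access 31: MISS. Cache: [31(c=1) 88(c=3)]
  5. access 88: HIT, count now 4. Cache: [31(c=1) 88(c=4)]
  6. access 88: HIT, count now 5. Cache: [31(c=1) 88(c=5)]
  7. access 88: HIT, count now 6. Cache: [31(c=1) 88(c=6)]
  8. access 98: MISS, evict 31(c=1). Cache: [98(c=1) 88(c=6)]
  9. access 23: MISS, evict 98(c=1). Cache: [23(c=1) 88(c=6)]
  10. access 23: HIT, count now 2. Cache: [23(c=2) 88(c=6)]
  11. access 88: HIT, count now 7. Cache: [23(c=2) 88(c=7)]
  12. access 23: HIT, count now 3. Cache: [23(c=3) 88(c=7)]
  13. access 23: HIT, count now 4. Cache: [23(c=4) 88(c=7)]
  14. access 98: MISS, evict 23(c=4). Cache: [98(c=1) 88(c=7)]
  15. access 23: MISS, evict 98(c=1). Cache: [23(c=1) 88(c=7)]
  16. access 23: HIT, count now 2. Cache: [23(c=2) 88(c=7)]
  17. access 23: HIT, count now 3. Cache: [23(c=3) 88(c=7)]
  18. access 23: HIT, count now 4. Cache: [23(c=4) 88(c=7)]
  19. access 88: HIT, count now 8. Cache: [23(c=4) 88(c=8)]
  20. access 98: MISS, evict 23(c=4). Cache: [98(c=1) 88(c=8)]
  21. access 88: HIT, count now 9. Cache: [98(c=1) 88(c=9)]
  22. access 98: HIT, count now 2. Cache: [98(c=2) 88(c=9)]
  23. access 98: HIT, count now 3. Cache: [98(c=3) 88(c=9)]
  24. access 88: HIT, count now 10. Cache: [98(c=3) 88(c=10)]
  25. access 98: HIT, count now 4. Cache: [98(c=4) 88(c=10)]
  26. access 98: HIT, count now 5. Cache: [98(c=5) 88(c=10)]
  27. access 88: HIT, count now 11. Cache: [98(c=5) 88(c=11)]
  28. access 88: HIT, count now 12. Cache: [98(c=5) 88(c=12)]
  29. access 88: HIT, count now 13. Cache: [98(c=5) 88(c=13)]
  30. access 88: HIT, count now 14. Cache: [98(c=5) 88(c=14)]
  31. access 98: HIT, count now 6. Cache: [98(c=6) 88(c=14)]
  32. access 98: HIT, count now 7. Cache: [98(c=7) 88(c=14)]
  33. access 88: HIT, count now 15. Cache: [98(c=7) 88(c=15)]
  34. access 88: HIT, count now 16. Cache: [98(c=7) 88(c=16)]
  35. access 88: HIT, count now 17. Cache: [98(c=7) 88(c=17)]
  36. access 98: HIT, count now 8. Cache: [98(c=8) 88(c=17)]
  37. access 31: MISS, evict 98(c=8). Cache: [31(c=1) 88(c=17)]
  38. access 31: HIT, count now 2. Cache: [31(c=2) 88(c=17)]
Total: 30 hits, 8 misses, 6 evictions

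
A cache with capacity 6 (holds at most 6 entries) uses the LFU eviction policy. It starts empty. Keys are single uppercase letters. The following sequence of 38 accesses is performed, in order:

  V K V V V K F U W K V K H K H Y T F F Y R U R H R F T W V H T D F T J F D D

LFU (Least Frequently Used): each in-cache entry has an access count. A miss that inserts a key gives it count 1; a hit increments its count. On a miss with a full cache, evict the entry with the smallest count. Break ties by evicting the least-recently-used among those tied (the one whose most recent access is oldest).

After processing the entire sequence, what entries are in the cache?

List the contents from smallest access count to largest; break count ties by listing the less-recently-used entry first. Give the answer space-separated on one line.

LFU simulation (capacity=6):
  1. access V: MISS. Cache: [V(c=1)]
  2. access K: MISS. Cache: [V(c=1) K(c=1)]
  3. access V: HIT, count now 2. Cache: [K(c=1) V(c=2)]
  4. access V: HIT, count now 3. Cache: [K(c=1) V(c=3)]
  5. access V: HIT, count now 4. Cache: [K(c=1) V(c=4)]
  6. access K: HIT, count now 2. Cache: [K(c=2) V(c=4)]
  7. access F: MISS. Cache: [F(c=1) K(c=2) V(c=4)]
  8. access U: MISS. Cache: [F(c=1) U(c=1) K(c=2) V(c=4)]
  9. access W: MISS. Cache: [F(c=1) U(c=1) W(c=1) K(c=2) V(c=4)]
  10. access K: HIT, count now 3. Cache: [F(c=1) U(c=1) W(c=1) K(c=3) V(c=4)]
  11. access V: HIT, count now 5. Cache: [F(c=1) U(c=1) W(c=1) K(c=3) V(c=5)]
  12. access K: HIT, count now 4. Cache: [F(c=1) U(c=1) W(c=1) K(c=4) V(c=5)]
  13. access H: MISS. Cache: [F(c=1) U(c=1) W(c=1) H(c=1) K(c=4) V(c=5)]
  14. access K: HIT, count now 5. Cache: [F(c=1) U(c=1) W(c=1) H(c=1) V(c=5) K(c=5)]
  15. access H: HIT, count now 2. Cache: [F(c=1) U(c=1) W(c=1) H(c=2) V(c=5) K(c=5)]
  16. access Y: MISS, evict F(c=1). Cache: [U(c=1) W(c=1) Y(c=1) H(c=2) V(c=5) K(c=5)]
  17. access T: MISS, evict U(c=1). Cache: [W(c=1) Y(c=1) T(c=1) H(c=2) V(c=5) K(c=5)]
  18. access F: MISS, evict W(c=1). Cache: [Y(c=1) T(c=1) F(c=1) H(c=2) V(c=5) K(c=5)]
  19. access F: HIT, count now 2. Cache: [Y(c=1) T(c=1) H(c=2) F(c=2) V(c=5) K(c=5)]
  20. access Y: HIT, count now 2. Cache: [T(c=1) H(c=2) F(c=2) Y(c=2) V(c=5) K(c=5)]
  21. access R: MISS, evict T(c=1). Cache: [R(c=1) H(c=2) F(c=2) Y(c=2) V(c=5) K(c=5)]
  22. access U: MISS, evict R(c=1). Cache: [U(c=1) H(c=2) F(c=2) Y(c=2) V(c=5) K(c=5)]
  23. access R: MISS, evict U(c=1). Cache: [R(c=1) H(c=2) F(c=2) Y(c=2) V(c=5) K(c=5)]
  24. access H: HIT, count now 3. Cache: [R(c=1) F(c=2) Y(c=2) H(c=3) V(c=5) K(c=5)]
  25. access R: HIT, count now 2. Cache: [F(c=2) Y(c=2) R(c=2) H(c=3) V(c=5) K(c=5)]
  26. access F: HIT, count now 3. Cache: [Y(c=2) R(c=2) H(c=3) F(c=3) V(c=5) K(c=5)]
  27. access T: MISS, evict Y(c=2). Cache: [T(c=1) R(c=2) H(c=3) F(c=3) V(c=5) K(c=5)]
  28. access W: MISS, evict T(c=1). Cache: [W(c=1) R(c=2) H(c=3) F(c=3) V(c=5) K(c=5)]
  29. access V: HIT, count now 6. Cache: [W(c=1) R(c=2) H(c=3) F(c=3) K(c=5) V(c=6)]
  30. access H: HIT, count now 4. Cache: [W(c=1) R(c=2) F(c=3) H(c=4) K(c=5) V(c=6)]
  31. access T: MISS, evict W(c=1). Cache: [T(c=1) R(c=2) F(c=3) H(c=4) K(c=5) V(c=6)]
  32. access D: MISS, evict T(c=1). Cache: [D(c=1) R(c=2) F(c=3) H(c=4) K(c=5) V(c=6)]
  33. access F: HIT, count now 4. Cache: [D(c=1) R(c=2) H(c=4) F(c=4) K(c=5) V(c=6)]
  34. access T: MISS, evict D(c=1). Cache: [T(c=1) R(c=2) H(c=4) F(c=4) K(c=5) V(c=6)]
  35. access J: MISS, evict T(c=1). Cache: [J(c=1) R(c=2) H(c=4) F(c=4) K(c=5) V(c=6)]
  36. access F: HIT, count now 5. Cache: [J(c=1) R(c=2) H(c=4) K(c=5) F(c=5) V(c=6)]
  37. access D: MISS, evict J(c=1). Cache: [D(c=1) R(c=2) H(c=4) K(c=5) F(c=5) V(c=6)]
  38. access D: HIT, count now 2. Cache: [R(c=2) D(c=2) H(c=4) K(c=5) F(c=5) V(c=6)]
Total: 19 hits, 19 misses, 13 evictions

Answer: R D H K F V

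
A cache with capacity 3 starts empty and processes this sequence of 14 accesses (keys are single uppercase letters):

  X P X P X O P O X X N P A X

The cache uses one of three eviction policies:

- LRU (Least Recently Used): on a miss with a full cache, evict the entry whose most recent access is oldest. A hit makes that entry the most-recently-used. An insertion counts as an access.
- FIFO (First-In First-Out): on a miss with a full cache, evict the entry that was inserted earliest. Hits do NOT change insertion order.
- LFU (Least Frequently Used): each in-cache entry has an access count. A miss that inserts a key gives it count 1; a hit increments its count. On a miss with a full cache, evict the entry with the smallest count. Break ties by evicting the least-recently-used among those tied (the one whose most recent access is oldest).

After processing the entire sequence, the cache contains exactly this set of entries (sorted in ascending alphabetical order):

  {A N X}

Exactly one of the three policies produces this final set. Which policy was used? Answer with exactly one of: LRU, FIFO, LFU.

Simulating under each policy and comparing final sets:
  LRU: final set = {A P X} -> differs
  FIFO: final set = {A N X} -> MATCHES target
  LFU: final set = {A P X} -> differs
Only FIFO produces the target set.

Answer: FIFO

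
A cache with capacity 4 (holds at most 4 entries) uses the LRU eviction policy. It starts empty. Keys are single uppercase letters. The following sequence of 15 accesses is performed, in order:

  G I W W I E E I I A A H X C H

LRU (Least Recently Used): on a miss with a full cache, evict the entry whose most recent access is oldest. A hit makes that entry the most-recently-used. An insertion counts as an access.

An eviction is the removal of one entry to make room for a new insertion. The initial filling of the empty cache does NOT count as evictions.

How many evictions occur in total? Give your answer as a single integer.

LRU simulation (capacity=4):
  1. access G: MISS. Cache (LRU->MRU): [G]
  2. access I: MISS. Cache (LRU->MRU): [G I]
  3. access W: MISS. Cache (LRU->MRU): [G I W]
  4. access W: HIT. Cache (LRU->MRU): [G I W]
  5. access I: HIT. Cache (LRU->MRU): [G W I]
  6. access E: MISS. Cache (LRU->MRU): [G W I E]
  7. access E: HIT. Cache (LRU->MRU): [G W I E]
  8. access I: HIT. Cache (LRU->MRU): [G W E I]
  9. access I: HIT. Cache (LRU->MRU): [G W E I]
  10. access A: MISS, evict G. Cache (LRU->MRU): [W E I A]
  11. access A: HIT. Cache (LRU->MRU): [W E I A]
  12. access H: MISS, evict W. Cache (LRU->MRU): [E I A H]
  13. access X: MISS, evict E. Cache (LRU->MRU): [I A H X]
  14. access C: MISS, evict I. Cache (LRU->MRU): [A H X C]
  15. access H: HIT. Cache (LRU->MRU): [A X C H]
Total: 7 hits, 8 misses, 4 evictions

Answer: 4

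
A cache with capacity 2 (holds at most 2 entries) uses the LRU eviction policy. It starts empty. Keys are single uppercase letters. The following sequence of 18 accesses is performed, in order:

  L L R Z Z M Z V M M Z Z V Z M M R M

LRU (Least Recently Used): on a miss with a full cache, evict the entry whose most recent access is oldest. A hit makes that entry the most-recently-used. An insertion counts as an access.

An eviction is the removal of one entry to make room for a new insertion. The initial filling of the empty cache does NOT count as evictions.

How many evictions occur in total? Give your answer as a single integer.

LRU simulation (capacity=2):
  1. access L: MISS. Cache (LRU->MRU): [L]
  2. access L: HIT. Cache (LRU->MRU): [L]
  3. access R: MISS. Cache (LRU->MRU): [L R]
  4. access Z: MISS, evict L. Cache (LRU->MRU): [R Z]
  5. access Z: HIT. Cache (LRU->MRU): [R Z]
  6. access M: MISS, evict R. Cache (LRU->MRU): [Z M]
  7. access Z: HIT. Cache (LRU->MRU): [M Z]
  8. access V: MISS, evict M. Cache (LRU->MRU): [Z V]
  9. access M: MISS, evict Z. Cache (LRU->MRU): [V M]
  10. access M: HIT. Cache (LRU->MRU): [V M]
  11. access Z: MISS, evict V. Cache (LRU->MRU): [M Z]
  12. access Z: HIT. Cache (LRU->MRU): [M Z]
  13. access V: MISS, evict M. Cache (LRU->MRU): [Z V]
  14. access Z: HIT. Cache (LRU->MRU): [V Z]
  15. access M: MISS, evict V. Cache (LRU->MRU): [Z M]
  16. access M: HIT. Cache (LRU->MRU): [Z M]
  17. access R: MISS, evict Z. Cache (LRU->MRU): [M R]
  18. access M: HIT. Cache (LRU->MRU): [R M]
Total: 8 hits, 10 misses, 8 evictions

Answer: 8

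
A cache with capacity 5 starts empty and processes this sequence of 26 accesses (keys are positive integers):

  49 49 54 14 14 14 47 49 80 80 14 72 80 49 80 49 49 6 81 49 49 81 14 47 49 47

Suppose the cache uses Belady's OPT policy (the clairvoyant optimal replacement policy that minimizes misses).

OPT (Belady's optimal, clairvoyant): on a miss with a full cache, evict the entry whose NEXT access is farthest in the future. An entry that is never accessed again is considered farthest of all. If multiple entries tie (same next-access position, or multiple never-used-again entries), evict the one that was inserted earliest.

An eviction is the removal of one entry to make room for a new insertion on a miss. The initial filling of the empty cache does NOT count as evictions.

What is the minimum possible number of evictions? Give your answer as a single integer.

Answer: 3

Derivation:
OPT (Belady) simulation (capacity=5):
  1. access 49: MISS. Cache: [49]
  2. access 49: HIT. Next use of 49: step 8. Cache: [49]
  3. access 54: MISS. Cache: [49 54]
  4. access 14: MISS. Cache: [49 54 14]
  5. access 14: HIT. Next use of 14: step 6. Cache: [49 54 14]
  6. access 14: HIT. Next use of 14: step 11. Cache: [49 54 14]
  7. access 47: MISS. Cache: [49 54 14 47]
  8. access 49: HIT. Next use of 49: step 14. Cache: [49 54 14 47]
  9. access 80: MISS. Cache: [49 54 14 47 80]
  10. access 80: HIT. Next use of 80: step 13. Cache: [49 54 14 47 80]
  11. access 14: HIT. Next use of 14: step 23. Cache: [49 54 14 47 80]
  12. access 72: MISS, evict 54 (next use: never). Cache: [49 14 47 80 72]
  13. access 80: HIT. Next use of 80: step 15. Cache: [49 14 47 80 72]
  14. access 49: HIT. Next use of 49: step 16. Cache: [49 14 47 80 72]
  15. access 80: HIT. Next use of 80: never. Cache: [49 14 47 80 72]
  16. access 49: HIT. Next use of 49: step 17. Cache: [49 14 47 80 72]
  17. access 49: HIT. Next use of 49: step 20. Cache: [49 14 47 80 72]
  18. access 6: MISS, evict 80 (next use: never). Cache: [49 14 47 72 6]
  19. access 81: MISS, evict 72 (next use: never). Cache: [49 14 47 6 81]
  20. access 49: HIT. Next use of 49: step 21. Cache: [49 14 47 6 81]
  21. access 49: HIT. Next use of 49: step 25. Cache: [49 14 47 6 81]
  22. access 81: HIT. Next use of 81: never. Cache: [49 14 47 6 81]
  23. access 14: HIT. Next use of 14: never. Cache: [49 14 47 6 81]
  24. access 47: HIT. Next use of 47: step 26. Cache: [49 14 47 6 81]
  25. access 49: HIT. Next use of 49: never. Cache: [49 14 47 6 81]
  26. access 47: HIT. Next use of 47: never. Cache: [49 14 47 6 81]
Total: 18 hits, 8 misses, 3 evictions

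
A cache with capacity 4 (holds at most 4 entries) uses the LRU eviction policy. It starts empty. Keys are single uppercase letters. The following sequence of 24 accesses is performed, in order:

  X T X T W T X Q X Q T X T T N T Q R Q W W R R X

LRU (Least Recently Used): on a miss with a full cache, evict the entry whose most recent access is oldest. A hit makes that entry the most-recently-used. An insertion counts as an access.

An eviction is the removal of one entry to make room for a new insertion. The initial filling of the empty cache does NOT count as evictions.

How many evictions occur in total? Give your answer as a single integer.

Answer: 4

Derivation:
LRU simulation (capacity=4):
  1. access X: MISS. Cache (LRU->MRU): [X]
  2. access T: MISS. Cache (LRU->MRU): [X T]
  3. access X: HIT. Cache (LRU->MRU): [T X]
  4. access T: HIT. Cache (LRU->MRU): [X T]
  5. access W: MISS. Cache (LRU->MRU): [X T W]
  6. access T: HIT. Cache (LRU->MRU): [X W T]
  7. access X: HIT. Cache (LRU->MRU): [W T X]
  8. access Q: MISS. Cache (LRU->MRU): [W T X Q]
  9. access X: HIT. Cache (LRU->MRU): [W T Q X]
  10. access Q: HIT. Cache (LRU->MRU): [W T X Q]
  11. access T: HIT. Cache (LRU->MRU): [W X Q T]
  12. access X: HIT. Cache (LRU->MRU): [W Q T X]
  13. access T: HIT. Cache (LRU->MRU): [W Q X T]
  14. access T: HIT. Cache (LRU->MRU): [W Q X T]
  15. access N: MISS, evict W. Cache (LRU->MRU): [Q X T N]
  16. access T: HIT. Cache (LRU->MRU): [Q X N T]
  17. access Q: HIT. Cache (LRU->MRU): [X N T Q]
  18. access R: MISS, evict X. Cache (LRU->MRU): [N T Q R]
  19. access Q: HIT. Cache (LRU->MRU): [N T R Q]
  20. access W: MISS, evict N. Cache (LRU->MRU): [T R Q W]
  21. access W: HIT. Cache (LRU->MRU): [T R Q W]
  22. access R: HIT. Cache (LRU->MRU): [T Q W R]
  23. access R: HIT. Cache (LRU->MRU): [T Q W R]
  24. access X: MISS, evict T. Cache (LRU->MRU): [Q W R X]
Total: 16 hits, 8 misses, 4 evictions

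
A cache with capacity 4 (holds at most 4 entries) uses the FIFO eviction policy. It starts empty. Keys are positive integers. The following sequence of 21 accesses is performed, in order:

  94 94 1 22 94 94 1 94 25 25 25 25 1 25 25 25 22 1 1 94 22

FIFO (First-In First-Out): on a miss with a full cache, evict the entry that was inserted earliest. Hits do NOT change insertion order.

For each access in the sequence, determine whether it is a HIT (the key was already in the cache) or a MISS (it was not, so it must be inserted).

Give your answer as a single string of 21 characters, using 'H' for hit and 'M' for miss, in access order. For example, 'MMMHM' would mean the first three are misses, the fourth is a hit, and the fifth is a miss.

FIFO simulation (capacity=4):
  1. access 94: MISS. Cache (old->new): [94]
  2. access 94: HIT. Cache (old->new): [94]
  3. access 1: MISS. Cache (old->new): [94 1]
  4. access 22: MISS. Cache (old->new): [94 1 22]
  5. access 94: HIT. Cache (old->new): [94 1 22]
  6. access 94: HIT. Cache (old->new): [94 1 22]
  7. access 1: HIT. Cache (old->new): [94 1 22]
  8. access 94: HIT. Cache (old->new): [94 1 22]
  9. access 25: MISS. Cache (old->new): [94 1 22 25]
  10. access 25: HIT. Cache (old->new): [94 1 22 25]
  11. access 25: HIT. Cache (old->new): [94 1 22 25]
  12. access 25: HIT. Cache (old->new): [94 1 22 25]
  13. access 1: HIT. Cache (old->new): [94 1 22 25]
  14. access 25: HIT. Cache (old->new): [94 1 22 25]
  15. access 25: HIT. Cache (old->new): [94 1 22 25]
  16. access 25: HIT. Cache (old->new): [94 1 22 25]
  17. access 22: HIT. Cache (old->new): [94 1 22 25]
  18. access 1: HIT. Cache (old->new): [94 1 22 25]
  19. access 1: HIT. Cache (old->new): [94 1 22 25]
  20. access 94: HIT. Cache (old->new): [94 1 22 25]
  21. access 22: HIT. Cache (old->new): [94 1 22 25]
Total: 17 hits, 4 misses, 0 evictions

Answer: MHMMHHHHMHHHHHHHHHHHH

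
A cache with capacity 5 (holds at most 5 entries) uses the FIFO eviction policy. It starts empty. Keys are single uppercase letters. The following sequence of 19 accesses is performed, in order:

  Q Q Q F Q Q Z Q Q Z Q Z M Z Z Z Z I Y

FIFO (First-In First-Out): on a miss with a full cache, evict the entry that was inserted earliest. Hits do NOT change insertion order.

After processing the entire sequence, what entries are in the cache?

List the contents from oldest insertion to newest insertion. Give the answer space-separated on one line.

FIFO simulation (capacity=5):
  1. access Q: MISS. Cache (old->new): [Q]
  2. access Q: HIT. Cache (old->new): [Q]
  3. access Q: HIT. Cache (old->new): [Q]
  4. access F: MISS. Cache (old->new): [Q F]
  5. access Q: HIT. Cache (old->new): [Q F]
  6. access Q: HIT. Cache (old->new): [Q F]
  7. access Z: MISS. Cache (old->new): [Q F Z]
  8. access Q: HIT. Cache (old->new): [Q F Z]
  9. access Q: HIT. Cache (old->new): [Q F Z]
  10. access Z: HIT. Cache (old->new): [Q F Z]
  11. access Q: HIT. Cache (old->new): [Q F Z]
  12. access Z: HIT. Cache (old->new): [Q F Z]
  13. access M: MISS. Cache (old->new): [Q F Z M]
  14. access Z: HIT. Cache (old->new): [Q F Z M]
  15. access Z: HIT. Cache (old->new): [Q F Z M]
  16. access Z: HIT. Cache (old->new): [Q F Z M]
  17. access Z: HIT. Cache (old->new): [Q F Z M]
  18. access I: MISS. Cache (old->new): [Q F Z M I]
  19. access Y: MISS, evict Q. Cache (old->new): [F Z M I Y]
Total: 13 hits, 6 misses, 1 evictions

Answer: F Z M I Y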